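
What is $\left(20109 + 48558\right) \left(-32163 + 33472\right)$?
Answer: $89885103$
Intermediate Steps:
$\left(20109 + 48558\right) \left(-32163 + 33472\right) = 68667 \cdot 1309 = 89885103$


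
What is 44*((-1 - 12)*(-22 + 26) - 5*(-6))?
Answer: -968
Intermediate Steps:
44*((-1 - 12)*(-22 + 26) - 5*(-6)) = 44*(-13*4 + 30) = 44*(-52 + 30) = 44*(-22) = -968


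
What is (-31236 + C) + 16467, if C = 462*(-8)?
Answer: -18465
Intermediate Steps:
C = -3696
(-31236 + C) + 16467 = (-31236 - 3696) + 16467 = -34932 + 16467 = -18465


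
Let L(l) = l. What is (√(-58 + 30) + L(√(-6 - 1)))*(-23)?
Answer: -69*I*√7 ≈ -182.56*I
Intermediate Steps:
(√(-58 + 30) + L(√(-6 - 1)))*(-23) = (√(-58 + 30) + √(-6 - 1))*(-23) = (√(-28) + √(-7))*(-23) = (2*I*√7 + I*√7)*(-23) = (3*I*√7)*(-23) = -69*I*√7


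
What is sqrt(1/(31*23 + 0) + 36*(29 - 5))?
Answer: sqrt(439231529)/713 ≈ 29.394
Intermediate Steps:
sqrt(1/(31*23 + 0) + 36*(29 - 5)) = sqrt(1/(713 + 0) + 36*24) = sqrt(1/713 + 864) = sqrt(616033/713) = sqrt(439231529)/713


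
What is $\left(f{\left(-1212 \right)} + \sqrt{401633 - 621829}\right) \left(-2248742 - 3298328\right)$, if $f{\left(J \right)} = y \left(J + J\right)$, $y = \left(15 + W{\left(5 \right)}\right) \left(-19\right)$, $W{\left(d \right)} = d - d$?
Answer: $-3832137838800 - 11094140 i \sqrt{55049} \approx -3.8321 \cdot 10^{12} - 2.603 \cdot 10^{9} i$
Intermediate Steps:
$W{\left(d \right)} = 0$
$y = -285$ ($y = \left(15 + 0\right) \left(-19\right) = 15 \left(-19\right) = -285$)
$f{\left(J \right)} = - 570 J$ ($f{\left(J \right)} = - 285 \left(J + J\right) = - 285 \cdot 2 J = - 570 J$)
$\left(f{\left(-1212 \right)} + \sqrt{401633 - 621829}\right) \left(-2248742 - 3298328\right) = \left(\left(-570\right) \left(-1212\right) + \sqrt{401633 - 621829}\right) \left(-2248742 - 3298328\right) = \left(690840 + \sqrt{-220196}\right) \left(-5547070\right) = \left(690840 + 2 i \sqrt{55049}\right) \left(-5547070\right) = -3832137838800 - 11094140 i \sqrt{55049}$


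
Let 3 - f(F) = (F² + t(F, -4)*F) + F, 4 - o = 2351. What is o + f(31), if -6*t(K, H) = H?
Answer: -10070/3 ≈ -3356.7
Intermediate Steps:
o = -2347 (o = 4 - 1*2351 = 4 - 2351 = -2347)
t(K, H) = -H/6
f(F) = 3 - F² - 5*F/3 (f(F) = 3 - ((F² + (-⅙*(-4))*F) + F) = 3 - ((F² + 2*F/3) + F) = 3 - (F² + 5*F/3) = 3 + (-F² - 5*F/3) = 3 - F² - 5*F/3)
o + f(31) = -2347 + (3 - 1*31² - 5/3*31) = -2347 + (3 - 1*961 - 155/3) = -2347 + (3 - 961 - 155/3) = -2347 - 3029/3 = -10070/3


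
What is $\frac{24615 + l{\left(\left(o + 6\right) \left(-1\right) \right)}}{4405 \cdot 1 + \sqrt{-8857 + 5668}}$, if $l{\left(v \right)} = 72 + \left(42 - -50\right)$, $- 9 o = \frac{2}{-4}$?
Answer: $\frac{109151495}{19407214} - \frac{24779 i \sqrt{3189}}{19407214} \approx 5.6243 - 0.072102 i$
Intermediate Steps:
$o = \frac{1}{18}$ ($o = - \frac{2 \frac{1}{-4}}{9} = - \frac{2 \left(- \frac{1}{4}\right)}{9} = \left(- \frac{1}{9}\right) \left(- \frac{1}{2}\right) = \frac{1}{18} \approx 0.055556$)
$l{\left(v \right)} = 164$ ($l{\left(v \right)} = 72 + \left(42 + 50\right) = 72 + 92 = 164$)
$\frac{24615 + l{\left(\left(o + 6\right) \left(-1\right) \right)}}{4405 \cdot 1 + \sqrt{-8857 + 5668}} = \frac{24615 + 164}{4405 \cdot 1 + \sqrt{-8857 + 5668}} = \frac{24779}{4405 + \sqrt{-3189}} = \frac{24779}{4405 + i \sqrt{3189}}$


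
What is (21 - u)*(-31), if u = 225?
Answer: 6324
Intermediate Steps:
(21 - u)*(-31) = (21 - 1*225)*(-31) = (21 - 225)*(-31) = -204*(-31) = 6324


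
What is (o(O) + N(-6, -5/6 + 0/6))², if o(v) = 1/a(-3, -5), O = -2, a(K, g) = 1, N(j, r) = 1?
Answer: 4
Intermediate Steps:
o(v) = 1 (o(v) = 1/1 = 1)
(o(O) + N(-6, -5/6 + 0/6))² = (1 + 1)² = 2² = 4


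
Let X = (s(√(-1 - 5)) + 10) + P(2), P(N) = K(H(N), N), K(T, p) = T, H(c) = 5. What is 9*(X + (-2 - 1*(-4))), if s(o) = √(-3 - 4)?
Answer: 153 + 9*I*√7 ≈ 153.0 + 23.812*I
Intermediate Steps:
P(N) = 5
s(o) = I*√7 (s(o) = √(-7) = I*√7)
X = 15 + I*√7 (X = (I*√7 + 10) + 5 = (10 + I*√7) + 5 = 15 + I*√7 ≈ 15.0 + 2.6458*I)
9*(X + (-2 - 1*(-4))) = 9*((15 + I*√7) + (-2 - 1*(-4))) = 9*((15 + I*√7) + (-2 + 4)) = 9*((15 + I*√7) + 2) = 9*(17 + I*√7) = 153 + 9*I*√7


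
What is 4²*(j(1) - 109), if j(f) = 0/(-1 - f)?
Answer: -1744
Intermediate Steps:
j(f) = 0
4²*(j(1) - 109) = 4²*(0 - 109) = 16*(-109) = -1744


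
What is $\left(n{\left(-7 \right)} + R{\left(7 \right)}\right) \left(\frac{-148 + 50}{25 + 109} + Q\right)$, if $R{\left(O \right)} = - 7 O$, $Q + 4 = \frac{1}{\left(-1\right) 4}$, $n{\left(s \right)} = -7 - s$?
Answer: $\frac{65415}{268} \approx 244.09$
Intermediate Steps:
$Q = - \frac{17}{4}$ ($Q = -4 + \frac{1}{\left(-1\right) 4} = -4 + \frac{1}{-4} = -4 - \frac{1}{4} = - \frac{17}{4} \approx -4.25$)
$\left(n{\left(-7 \right)} + R{\left(7 \right)}\right) \left(\frac{-148 + 50}{25 + 109} + Q\right) = \left(\left(-7 - -7\right) - 49\right) \left(\frac{-148 + 50}{25 + 109} - \frac{17}{4}\right) = \left(\left(-7 + 7\right) - 49\right) \left(- \frac{98}{134} - \frac{17}{4}\right) = \left(0 - 49\right) \left(\left(-98\right) \frac{1}{134} - \frac{17}{4}\right) = - 49 \left(- \frac{49}{67} - \frac{17}{4}\right) = \left(-49\right) \left(- \frac{1335}{268}\right) = \frac{65415}{268}$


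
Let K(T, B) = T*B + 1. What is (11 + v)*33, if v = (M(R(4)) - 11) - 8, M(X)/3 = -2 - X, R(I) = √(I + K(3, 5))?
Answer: -462 - 198*√5 ≈ -904.74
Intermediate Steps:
K(T, B) = 1 + B*T (K(T, B) = B*T + 1 = 1 + B*T)
R(I) = √(16 + I) (R(I) = √(I + (1 + 5*3)) = √(I + (1 + 15)) = √(I + 16) = √(16 + I))
M(X) = -6 - 3*X (M(X) = 3*(-2 - X) = -6 - 3*X)
v = -25 - 6*√5 (v = ((-6 - 3*√(16 + 4)) - 11) - 8 = ((-6 - 6*√5) - 11) - 8 = (-17 - 6*√5) - 8 = -25 - 6*√5 ≈ -38.416)
(11 + v)*33 = (11 + (-25 - 6*√5))*33 = (-14 - 6*√5)*33 = -462 - 198*√5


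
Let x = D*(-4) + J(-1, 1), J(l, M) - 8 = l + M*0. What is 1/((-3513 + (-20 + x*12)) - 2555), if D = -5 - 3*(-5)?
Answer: -1/6484 ≈ -0.00015423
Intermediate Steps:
J(l, M) = 8 + l (J(l, M) = 8 + (l + M*0) = 8 + (l + 0) = 8 + l)
D = 10 (D = -5 + 15 = 10)
x = -33 (x = 10*(-4) + (8 - 1) = -40 + 7 = -33)
1/((-3513 + (-20 + x*12)) - 2555) = 1/((-3513 + (-20 - 33*12)) - 2555) = 1/((-3513 + (-20 - 396)) - 2555) = 1/((-3513 - 416) - 2555) = 1/(-3929 - 2555) = 1/(-6484) = -1/6484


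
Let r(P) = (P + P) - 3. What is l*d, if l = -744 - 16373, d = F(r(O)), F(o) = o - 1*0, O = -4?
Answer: 188287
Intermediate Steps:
r(P) = -3 + 2*P (r(P) = 2*P - 3 = -3 + 2*P)
F(o) = o (F(o) = o + 0 = o)
d = -11 (d = -3 + 2*(-4) = -3 - 8 = -11)
l = -17117
l*d = -17117*(-11) = 188287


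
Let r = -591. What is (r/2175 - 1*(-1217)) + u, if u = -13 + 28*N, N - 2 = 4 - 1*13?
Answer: 730603/725 ≈ 1007.7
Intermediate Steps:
N = -7 (N = 2 + (4 - 1*13) = 2 + (4 - 13) = 2 - 9 = -7)
u = -209 (u = -13 + 28*(-7) = -13 - 196 = -209)
(r/2175 - 1*(-1217)) + u = (-591/2175 - 1*(-1217)) - 209 = (-591*1/2175 + 1217) - 209 = (-197/725 + 1217) - 209 = 882128/725 - 209 = 730603/725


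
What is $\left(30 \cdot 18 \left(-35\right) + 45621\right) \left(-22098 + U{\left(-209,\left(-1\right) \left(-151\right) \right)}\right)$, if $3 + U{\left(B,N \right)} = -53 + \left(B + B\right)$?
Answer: $-603146412$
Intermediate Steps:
$U{\left(B,N \right)} = -56 + 2 B$ ($U{\left(B,N \right)} = -3 + \left(-53 + \left(B + B\right)\right) = -3 + \left(-53 + 2 B\right) = -56 + 2 B$)
$\left(30 \cdot 18 \left(-35\right) + 45621\right) \left(-22098 + U{\left(-209,\left(-1\right) \left(-151\right) \right)}\right) = \left(30 \cdot 18 \left(-35\right) + 45621\right) \left(-22098 + \left(-56 + 2 \left(-209\right)\right)\right) = \left(540 \left(-35\right) + 45621\right) \left(-22098 - 474\right) = \left(-18900 + 45621\right) \left(-22098 - 474\right) = 26721 \left(-22572\right) = -603146412$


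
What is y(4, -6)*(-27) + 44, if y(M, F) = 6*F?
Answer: 1016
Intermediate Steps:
y(4, -6)*(-27) + 44 = (6*(-6))*(-27) + 44 = -36*(-27) + 44 = 972 + 44 = 1016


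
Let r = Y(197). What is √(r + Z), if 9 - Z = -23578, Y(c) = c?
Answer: 2*√5946 ≈ 154.22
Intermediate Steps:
Z = 23587 (Z = 9 - 1*(-23578) = 9 + 23578 = 23587)
r = 197
√(r + Z) = √(197 + 23587) = √23784 = 2*√5946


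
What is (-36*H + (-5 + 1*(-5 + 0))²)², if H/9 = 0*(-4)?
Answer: 10000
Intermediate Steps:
H = 0 (H = 9*(0*(-4)) = 9*0 = 0)
(-36*H + (-5 + 1*(-5 + 0))²)² = (-36*0 + (-5 + 1*(-5 + 0))²)² = (0 + (-5 + 1*(-5))²)² = (0 + (-5 - 5)²)² = (0 + (-10)²)² = (0 + 100)² = 100² = 10000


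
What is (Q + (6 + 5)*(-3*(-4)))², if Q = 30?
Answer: 26244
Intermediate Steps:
(Q + (6 + 5)*(-3*(-4)))² = (30 + (6 + 5)*(-3*(-4)))² = (30 + 11*12)² = (30 + 132)² = 162² = 26244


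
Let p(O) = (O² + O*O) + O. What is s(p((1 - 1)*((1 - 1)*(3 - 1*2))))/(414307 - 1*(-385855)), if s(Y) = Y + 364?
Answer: 182/400081 ≈ 0.00045491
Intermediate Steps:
p(O) = O + 2*O² (p(O) = (O² + O²) + O = 2*O² + O = O + 2*O²)
s(Y) = 364 + Y
s(p((1 - 1)*((1 - 1)*(3 - 1*2))))/(414307 - 1*(-385855)) = (364 + ((1 - 1)*((1 - 1)*(3 - 1*2)))*(1 + 2*((1 - 1)*((1 - 1)*(3 - 1*2)))))/(414307 - 1*(-385855)) = (364 + (0*(0*(3 - 2)))*(1 + 2*(0*(0*(3 - 2)))))/(414307 + 385855) = (364 + (0*(0*1))*(1 + 2*(0*(0*1))))/800162 = (364 + (0*0)*(1 + 2*(0*0)))*(1/800162) = (364 + 0*(1 + 2*0))*(1/800162) = (364 + 0*(1 + 0))*(1/800162) = (364 + 0*1)*(1/800162) = (364 + 0)*(1/800162) = 364*(1/800162) = 182/400081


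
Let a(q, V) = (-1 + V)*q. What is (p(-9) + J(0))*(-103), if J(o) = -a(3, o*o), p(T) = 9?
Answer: -1236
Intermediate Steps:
a(q, V) = q*(-1 + V)
J(o) = 3 - 3*o² (J(o) = -3*(-1 + o*o) = -3*(-1 + o²) = -(-3 + 3*o²) = 3 - 3*o²)
(p(-9) + J(0))*(-103) = (9 + (3 - 3*0²))*(-103) = (9 + (3 - 3*0))*(-103) = (9 + (3 + 0))*(-103) = (9 + 3)*(-103) = 12*(-103) = -1236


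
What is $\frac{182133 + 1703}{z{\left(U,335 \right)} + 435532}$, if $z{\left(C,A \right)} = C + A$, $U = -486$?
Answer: $\frac{183836}{435381} \approx 0.42224$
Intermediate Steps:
$z{\left(C,A \right)} = A + C$
$\frac{182133 + 1703}{z{\left(U,335 \right)} + 435532} = \frac{182133 + 1703}{\left(335 - 486\right) + 435532} = \frac{183836}{-151 + 435532} = \frac{183836}{435381}$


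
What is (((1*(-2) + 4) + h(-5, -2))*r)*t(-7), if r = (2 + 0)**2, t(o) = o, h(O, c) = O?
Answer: 84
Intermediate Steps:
r = 4 (r = 2**2 = 4)
(((1*(-2) + 4) + h(-5, -2))*r)*t(-7) = (((1*(-2) + 4) - 5)*4)*(-7) = (((-2 + 4) - 5)*4)*(-7) = ((2 - 5)*4)*(-7) = -3*4*(-7) = -12*(-7) = 84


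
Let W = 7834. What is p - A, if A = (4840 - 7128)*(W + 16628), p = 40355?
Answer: 56009411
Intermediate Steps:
A = -55969056 (A = (4840 - 7128)*(7834 + 16628) = -2288*24462 = -55969056)
p - A = 40355 - 1*(-55969056) = 40355 + 55969056 = 56009411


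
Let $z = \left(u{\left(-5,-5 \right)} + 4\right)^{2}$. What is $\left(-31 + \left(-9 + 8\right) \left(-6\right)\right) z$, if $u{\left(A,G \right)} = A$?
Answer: $-25$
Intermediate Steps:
$z = 1$ ($z = \left(-5 + 4\right)^{2} = \left(-1\right)^{2} = 1$)
$\left(-31 + \left(-9 + 8\right) \left(-6\right)\right) z = \left(-31 + \left(-9 + 8\right) \left(-6\right)\right) 1 = \left(-31 - -6\right) 1 = \left(-31 + 6\right) 1 = \left(-25\right) 1 = -25$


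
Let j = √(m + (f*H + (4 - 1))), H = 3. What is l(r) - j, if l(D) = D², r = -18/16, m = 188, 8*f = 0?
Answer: 81/64 - √191 ≈ -12.555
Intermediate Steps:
f = 0 (f = (⅛)*0 = 0)
r = -9/8 (r = -18*1/16 = -9/8 ≈ -1.1250)
j = √191 (j = √(188 + (0*3 + (4 - 1))) = √(188 + (0 + 3)) = √(188 + 3) = √191 ≈ 13.820)
l(r) - j = (-9/8)² - √191 = 81/64 - √191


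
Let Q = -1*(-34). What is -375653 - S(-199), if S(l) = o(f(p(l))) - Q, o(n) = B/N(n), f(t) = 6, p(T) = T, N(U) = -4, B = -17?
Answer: -1502493/4 ≈ -3.7562e+5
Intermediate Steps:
o(n) = 17/4 (o(n) = -17/(-4) = -17*(-¼) = 17/4)
Q = 34
S(l) = -119/4 (S(l) = 17/4 - 1*34 = 17/4 - 34 = -119/4)
-375653 - S(-199) = -375653 - 1*(-119/4) = -375653 + 119/4 = -1502493/4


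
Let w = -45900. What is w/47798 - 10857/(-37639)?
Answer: -86334801/128504923 ≈ -0.67184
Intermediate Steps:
w/47798 - 10857/(-37639) = -45900/47798 - 10857/(-37639) = -45900*1/47798 - 10857*(-1/37639) = -22950/23899 + 1551/5377 = -86334801/128504923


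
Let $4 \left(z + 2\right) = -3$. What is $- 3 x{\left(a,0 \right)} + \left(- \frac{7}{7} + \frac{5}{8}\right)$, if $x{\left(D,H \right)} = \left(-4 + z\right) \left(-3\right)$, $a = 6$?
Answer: $- \frac{489}{8} \approx -61.125$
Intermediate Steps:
$z = - \frac{11}{4}$ ($z = -2 + \frac{1}{4} \left(-3\right) = -2 - \frac{3}{4} = - \frac{11}{4} \approx -2.75$)
$x{\left(D,H \right)} = \frac{81}{4}$ ($x{\left(D,H \right)} = \left(-4 - \frac{11}{4}\right) \left(-3\right) = \left(- \frac{27}{4}\right) \left(-3\right) = \frac{81}{4}$)
$- 3 x{\left(a,0 \right)} + \left(- \frac{7}{7} + \frac{5}{8}\right) = \left(-3\right) \frac{81}{4} + \left(- \frac{7}{7} + \frac{5}{8}\right) = - \frac{243}{4} + \left(\left(-7\right) \frac{1}{7} + 5 \cdot \frac{1}{8}\right) = - \frac{243}{4} + \left(-1 + \frac{5}{8}\right) = - \frac{243}{4} - \frac{3}{8} = - \frac{489}{8}$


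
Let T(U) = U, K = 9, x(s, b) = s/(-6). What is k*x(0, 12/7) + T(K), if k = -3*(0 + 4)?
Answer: 9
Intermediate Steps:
x(s, b) = -s/6 (x(s, b) = s*(-⅙) = -s/6)
k = -12 (k = -3*4 = -12)
k*x(0, 12/7) + T(K) = -(-2)*0 + 9 = -12*0 + 9 = 0 + 9 = 9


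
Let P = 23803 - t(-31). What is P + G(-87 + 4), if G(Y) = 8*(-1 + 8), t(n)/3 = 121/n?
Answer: 739992/31 ≈ 23871.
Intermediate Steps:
t(n) = 363/n (t(n) = 3*(121/n) = 363/n)
P = 738256/31 (P = 23803 - 363/(-31) = 23803 - 363*(-1)/31 = 23803 - 1*(-363/31) = 23803 + 363/31 = 738256/31 ≈ 23815.)
G(Y) = 56 (G(Y) = 8*7 = 56)
P + G(-87 + 4) = 738256/31 + 56 = 739992/31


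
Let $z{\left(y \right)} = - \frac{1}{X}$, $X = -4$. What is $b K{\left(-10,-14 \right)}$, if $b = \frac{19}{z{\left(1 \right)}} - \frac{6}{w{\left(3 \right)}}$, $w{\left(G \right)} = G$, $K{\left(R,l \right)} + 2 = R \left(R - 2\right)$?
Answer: $8732$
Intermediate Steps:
$K{\left(R,l \right)} = -2 + R \left(-2 + R\right)$ ($K{\left(R,l \right)} = -2 + R \left(R - 2\right) = -2 + R \left(-2 + R\right)$)
$z{\left(y \right)} = \frac{1}{4}$ ($z{\left(y \right)} = - \frac{1}{-4} = \left(-1\right) \left(- \frac{1}{4}\right) = \frac{1}{4}$)
$b = 74$ ($b = 19 \frac{1}{\frac{1}{4}} - \frac{6}{3} = 19 \cdot 4 - 2 = 76 - 2 = 74$)
$b K{\left(-10,-14 \right)} = 74 \left(-2 + \left(-10\right)^{2} - -20\right) = 74 \left(-2 + 100 + 20\right) = 74 \cdot 118 = 8732$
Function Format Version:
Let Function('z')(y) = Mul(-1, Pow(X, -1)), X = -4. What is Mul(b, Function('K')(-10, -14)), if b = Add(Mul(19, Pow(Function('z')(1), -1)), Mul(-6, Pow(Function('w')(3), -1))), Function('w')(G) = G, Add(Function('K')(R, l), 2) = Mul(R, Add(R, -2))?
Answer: 8732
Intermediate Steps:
Function('K')(R, l) = Add(-2, Mul(R, Add(-2, R))) (Function('K')(R, l) = Add(-2, Mul(R, Add(R, -2))) = Add(-2, Mul(R, Add(-2, R))))
Function('z')(y) = Rational(1, 4) (Function('z')(y) = Mul(-1, Pow(-4, -1)) = Mul(-1, Rational(-1, 4)) = Rational(1, 4))
b = 74 (b = Add(Mul(19, Pow(Rational(1, 4), -1)), Mul(-6, Pow(3, -1))) = Add(Mul(19, 4), Mul(-6, Rational(1, 3))) = Add(76, -2) = 74)
Mul(b, Function('K')(-10, -14)) = Mul(74, Add(-2, Pow(-10, 2), Mul(-2, -10))) = Mul(74, Add(-2, 100, 20)) = Mul(74, 118) = 8732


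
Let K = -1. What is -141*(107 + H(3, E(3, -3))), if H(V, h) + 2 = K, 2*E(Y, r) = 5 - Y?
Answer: -14664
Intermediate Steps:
E(Y, r) = 5/2 - Y/2 (E(Y, r) = (5 - Y)/2 = 5/2 - Y/2)
H(V, h) = -3 (H(V, h) = -2 - 1 = -3)
-141*(107 + H(3, E(3, -3))) = -141*(107 - 3) = -141*104 = -14664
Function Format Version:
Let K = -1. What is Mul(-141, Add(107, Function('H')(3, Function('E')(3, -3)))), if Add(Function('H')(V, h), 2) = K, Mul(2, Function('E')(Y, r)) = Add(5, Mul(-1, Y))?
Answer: -14664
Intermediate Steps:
Function('E')(Y, r) = Add(Rational(5, 2), Mul(Rational(-1, 2), Y)) (Function('E')(Y, r) = Mul(Rational(1, 2), Add(5, Mul(-1, Y))) = Add(Rational(5, 2), Mul(Rational(-1, 2), Y)))
Function('H')(V, h) = -3 (Function('H')(V, h) = Add(-2, -1) = -3)
Mul(-141, Add(107, Function('H')(3, Function('E')(3, -3)))) = Mul(-141, Add(107, -3)) = Mul(-141, 104) = -14664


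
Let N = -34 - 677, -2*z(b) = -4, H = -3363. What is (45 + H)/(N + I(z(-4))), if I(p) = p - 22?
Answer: 3318/731 ≈ 4.5390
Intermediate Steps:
z(b) = 2 (z(b) = -1/2*(-4) = 2)
N = -711
I(p) = -22 + p
(45 + H)/(N + I(z(-4))) = (45 - 3363)/(-711 + (-22 + 2)) = -3318/(-711 - 20) = -3318/(-731) = -3318*(-1/731) = 3318/731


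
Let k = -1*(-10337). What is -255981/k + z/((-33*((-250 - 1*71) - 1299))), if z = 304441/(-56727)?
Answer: -776297634643637/31348248966540 ≈ -24.764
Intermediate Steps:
k = 10337
z = -304441/56727 (z = 304441*(-1/56727) = -304441/56727 ≈ -5.3668)
-255981/k + z/((-33*((-250 - 1*71) - 1299))) = -255981/10337 - 304441*(-1/(33*((-250 - 1*71) - 1299)))/56727 = -255981*1/10337 - 304441*(-1/(33*((-250 - 71) - 1299)))/56727 = -255981/10337 - 304441*(-1/(33*(-321 - 1299)))/56727 = -255981/10337 - 304441/(56727*((-33*(-1620)))) = -255981/10337 - 304441/56727/53460 = -255981/10337 - 304441/56727*1/53460 = -255981/10337 - 304441/3032625420 = -776297634643637/31348248966540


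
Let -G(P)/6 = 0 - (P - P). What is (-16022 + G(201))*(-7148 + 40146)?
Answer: -528693956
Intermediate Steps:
G(P) = 0 (G(P) = -6*(0 - (P - P)) = -6*(0 - 1*0) = -6*(0 + 0) = -6*0 = 0)
(-16022 + G(201))*(-7148 + 40146) = (-16022 + 0)*(-7148 + 40146) = -16022*32998 = -528693956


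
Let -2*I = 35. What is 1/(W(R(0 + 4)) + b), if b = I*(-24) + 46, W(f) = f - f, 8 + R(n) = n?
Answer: 1/466 ≈ 0.0021459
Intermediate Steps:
I = -35/2 (I = -1/2*35 = -35/2 ≈ -17.500)
R(n) = -8 + n
W(f) = 0
b = 466 (b = -35/2*(-24) + 46 = 420 + 46 = 466)
1/(W(R(0 + 4)) + b) = 1/(0 + 466) = 1/466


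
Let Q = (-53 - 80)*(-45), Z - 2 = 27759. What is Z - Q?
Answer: 21776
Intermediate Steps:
Z = 27761 (Z = 2 + 27759 = 27761)
Q = 5985 (Q = -133*(-45) = 5985)
Z - Q = 27761 - 1*5985 = 27761 - 5985 = 21776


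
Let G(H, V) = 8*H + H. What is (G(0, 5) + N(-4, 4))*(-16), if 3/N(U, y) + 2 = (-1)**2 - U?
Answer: -16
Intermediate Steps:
G(H, V) = 9*H
N(U, y) = 3/(-1 - U) (N(U, y) = 3/(-2 + ((-1)**2 - U)) = 3/(-2 + (1 - U)) = 3/(-1 - U))
(G(0, 5) + N(-4, 4))*(-16) = (9*0 - 3/(1 - 4))*(-16) = (0 - 3/(-3))*(-16) = (0 - 3*(-1/3))*(-16) = (0 + 1)*(-16) = 1*(-16) = -16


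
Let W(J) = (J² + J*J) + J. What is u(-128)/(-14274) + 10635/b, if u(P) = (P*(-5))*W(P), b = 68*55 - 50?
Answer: -94976321/65026 ≈ -1460.6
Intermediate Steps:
W(J) = J + 2*J² (W(J) = (J² + J²) + J = 2*J² + J = J + 2*J²)
b = 3690 (b = 3740 - 50 = 3690)
u(P) = -5*P²*(1 + 2*P) (u(P) = (P*(-5))*(P*(1 + 2*P)) = (-5*P)*(P*(1 + 2*P)) = -5*P²*(1 + 2*P))
u(-128)/(-14274) + 10635/b = ((-128)²*(-5 - 10*(-128)))/(-14274) + 10635/3690 = (16384*(-5 + 1280))*(-1/14274) + 10635*(1/3690) = (16384*1275)*(-1/14274) + 709/246 = 20889600*(-1/14274) + 709/246 = -3481600/2379 + 709/246 = -94976321/65026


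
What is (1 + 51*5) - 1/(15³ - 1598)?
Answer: 454911/1777 ≈ 256.00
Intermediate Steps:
(1 + 51*5) - 1/(15³ - 1598) = (1 + 255) - 1/(3375 - 1598) = 256 - 1/1777 = 454911/1777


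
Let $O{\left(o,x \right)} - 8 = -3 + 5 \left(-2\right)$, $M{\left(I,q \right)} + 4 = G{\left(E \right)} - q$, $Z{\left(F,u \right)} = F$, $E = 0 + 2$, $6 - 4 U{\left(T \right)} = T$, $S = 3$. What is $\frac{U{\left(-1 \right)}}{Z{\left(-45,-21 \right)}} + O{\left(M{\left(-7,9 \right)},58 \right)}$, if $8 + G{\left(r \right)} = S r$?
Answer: $- \frac{907}{180} \approx -5.0389$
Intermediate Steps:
$U{\left(T \right)} = \frac{3}{2} - \frac{T}{4}$
$E = 2$
$G{\left(r \right)} = -8 + 3 r$
$M{\left(I,q \right)} = -6 - q$ ($M{\left(I,q \right)} = -4 - \left(2 + q\right) = -6 - q$)
$O{\left(o,x \right)} = -5$ ($O{\left(o,x \right)} = 8 + \left(-3 + 5 \left(-2\right)\right) = 8 - 13 = -5$)
$\frac{U{\left(-1 \right)}}{Z{\left(-45,-21 \right)}} + O{\left(M{\left(-7,9 \right)},58 \right)} = \frac{\frac{3}{2} - - \frac{1}{4}}{-45} - 5 = \left(\frac{3}{2} + \frac{1}{4}\right) \left(- \frac{1}{45}\right) - 5 = \frac{7}{4} \left(- \frac{1}{45}\right) - 5 = - \frac{7}{180} - 5 = - \frac{907}{180}$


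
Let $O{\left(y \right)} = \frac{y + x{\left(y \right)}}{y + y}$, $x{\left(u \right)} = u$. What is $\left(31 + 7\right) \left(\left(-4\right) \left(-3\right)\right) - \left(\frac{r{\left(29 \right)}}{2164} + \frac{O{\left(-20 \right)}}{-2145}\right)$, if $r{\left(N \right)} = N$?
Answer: $\frac{2116591639}{4641780} \approx 455.99$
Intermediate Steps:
$O{\left(y \right)} = 1$ ($O{\left(y \right)} = \frac{y + y}{y + y} = \frac{2 y}{2 y} = 2 y \frac{1}{2 y} = 1$)
$\left(31 + 7\right) \left(\left(-4\right) \left(-3\right)\right) - \left(\frac{r{\left(29 \right)}}{2164} + \frac{O{\left(-20 \right)}}{-2145}\right) = \left(31 + 7\right) \left(\left(-4\right) \left(-3\right)\right) - \left(\frac{29}{2164} + 1 \frac{1}{-2145}\right) = 38 \cdot 12 - \left(29 \cdot \frac{1}{2164} + 1 \left(- \frac{1}{2145}\right)\right) = 456 - \left(\frac{29}{2164} - \frac{1}{2145}\right) = 456 - \frac{60041}{4641780} = \frac{2116591639}{4641780}$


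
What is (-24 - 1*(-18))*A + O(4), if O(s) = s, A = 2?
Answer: -8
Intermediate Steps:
(-24 - 1*(-18))*A + O(4) = (-24 - 1*(-18))*2 + 4 = (-24 + 18)*2 + 4 = -6*2 + 4 = -12 + 4 = -8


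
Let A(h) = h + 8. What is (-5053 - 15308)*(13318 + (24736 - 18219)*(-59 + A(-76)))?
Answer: 16580797101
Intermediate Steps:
A(h) = 8 + h
(-5053 - 15308)*(13318 + (24736 - 18219)*(-59 + A(-76))) = (-5053 - 15308)*(13318 + (24736 - 18219)*(-59 + (8 - 76))) = -20361*(13318 + 6517*(-59 - 68)) = -20361*(13318 + 6517*(-127)) = -20361*(13318 - 827659) = -20361*(-814341) = 16580797101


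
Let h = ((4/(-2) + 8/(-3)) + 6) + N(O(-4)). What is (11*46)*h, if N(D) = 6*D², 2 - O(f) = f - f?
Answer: 38456/3 ≈ 12819.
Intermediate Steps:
O(f) = 2 (O(f) = 2 - (f - f) = 2 - 1*0 = 2 + 0 = 2)
h = 76/3 (h = ((4/(-2) + 8/(-3)) + 6) + 6*2² = ((4*(-½) + 8*(-⅓)) + 6) + 6*4 = ((-2 - 8/3) + 6) + 24 = (-14/3 + 6) + 24 = 4/3 + 24 = 76/3 ≈ 25.333)
(11*46)*h = (11*46)*(76/3) = 506*(76/3) = 38456/3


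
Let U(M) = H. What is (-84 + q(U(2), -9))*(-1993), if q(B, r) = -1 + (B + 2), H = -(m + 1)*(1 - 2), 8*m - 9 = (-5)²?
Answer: 619823/4 ≈ 1.5496e+5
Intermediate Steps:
m = 17/4 (m = 9/8 + (⅛)*(-5)² = 9/8 + (⅛)*25 = 9/8 + 25/8 = 17/4 ≈ 4.2500)
H = 21/4 (H = -(17/4 + 1)*(1 - 2) = -21*(-1)/4 = -1*(-21/4) = 21/4 ≈ 5.2500)
U(M) = 21/4
q(B, r) = 1 + B (q(B, r) = -1 + (2 + B) = 1 + B)
(-84 + q(U(2), -9))*(-1993) = (-84 + (1 + 21/4))*(-1993) = (-84 + 25/4)*(-1993) = -311/4*(-1993) = 619823/4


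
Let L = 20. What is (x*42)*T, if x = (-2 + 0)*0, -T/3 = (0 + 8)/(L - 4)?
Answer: 0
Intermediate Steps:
T = -3/2 (T = -3*(0 + 8)/(20 - 4) = -24/16 = -3*½ = -3/2 ≈ -1.5000)
x = 0 (x = -2*0 = 0)
(x*42)*T = (0*42)*(-3/2) = 0*(-3/2) = 0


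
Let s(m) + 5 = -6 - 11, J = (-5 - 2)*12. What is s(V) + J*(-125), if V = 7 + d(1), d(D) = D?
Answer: 10478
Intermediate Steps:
V = 8 (V = 7 + 1 = 8)
J = -84 (J = -7*12 = -84)
s(m) = -22 (s(m) = -5 + (-6 - 11) = -5 - 17 = -22)
s(V) + J*(-125) = -22 - 84*(-125) = -22 + 10500 = 10478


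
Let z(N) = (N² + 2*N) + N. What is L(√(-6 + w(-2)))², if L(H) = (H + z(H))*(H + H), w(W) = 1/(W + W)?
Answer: 24375/16 + 3125*I ≈ 1523.4 + 3125.0*I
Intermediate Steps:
w(W) = 1/(2*W)
z(N) = N² + 3*N
L(H) = 2*H*(H + H*(3 + H)) (L(H) = (H + H*(3 + H))*(H + H) = (H + H*(3 + H))*(2*H) = 2*H*(H + H*(3 + H)))
L(√(-6 + w(-2)))² = (2*(√(-6 + (½)/(-2)))²*(4 + √(-6 + (½)/(-2))))² = (2*(√(-6 + (½)*(-½)))²*(4 + √(-6 + (½)*(-½))))² = (2*(√(-6 - ¼))²*(4 + √(-6 - ¼)))² = (2*(√(-25/4))²*(4 + √(-25/4)))² = (2*(5*I/2)²*(4 + 5*I/2))² = (2*(-25/4)*(4 + 5*I/2))² = (-50 - 125*I/4)²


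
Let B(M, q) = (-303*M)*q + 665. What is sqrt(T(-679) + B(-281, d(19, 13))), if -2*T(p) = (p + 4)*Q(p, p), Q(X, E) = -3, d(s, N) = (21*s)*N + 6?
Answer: sqrt(1768589006)/2 ≈ 21027.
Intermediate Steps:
d(s, N) = 6 + 21*N*s (d(s, N) = 21*N*s + 6 = 6 + 21*N*s)
B(M, q) = 665 - 303*M*q (B(M, q) = -303*M*q + 665 = 665 - 303*M*q)
T(p) = 6 + 3*p/2 (T(p) = -(p + 4)*(-3)/2 = -(4 + p)*(-3)/2 = -(-12 - 3*p)/2 = 6 + 3*p/2)
sqrt(T(-679) + B(-281, d(19, 13))) = sqrt((6 + (3/2)*(-679)) + (665 - 303*(-281)*(6 + 21*13*19))) = sqrt((6 - 2037/2) + (665 - 303*(-281)*(6 + 5187))) = sqrt(-2025/2 + (665 - 303*(-281)*5193)) = sqrt(-2025/2 + (665 + 442147599)) = sqrt(-2025/2 + 442148264) = sqrt(884294503/2) = sqrt(1768589006)/2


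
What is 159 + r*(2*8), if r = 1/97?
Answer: 15439/97 ≈ 159.17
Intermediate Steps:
r = 1/97 ≈ 0.010309
159 + r*(2*8) = 159 + (2*8)/97 = 159 + (1/97)*16 = 159 + 16/97 = 15439/97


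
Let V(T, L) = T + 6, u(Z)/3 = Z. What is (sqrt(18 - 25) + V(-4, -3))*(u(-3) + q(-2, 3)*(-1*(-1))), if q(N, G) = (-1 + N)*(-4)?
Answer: 6 + 3*I*sqrt(7) ≈ 6.0 + 7.9373*I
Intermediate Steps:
u(Z) = 3*Z
q(N, G) = 4 - 4*N
V(T, L) = 6 + T
(sqrt(18 - 25) + V(-4, -3))*(u(-3) + q(-2, 3)*(-1*(-1))) = (sqrt(18 - 25) + (6 - 4))*(3*(-3) + (4 - 4*(-2))*(-1*(-1))) = (sqrt(-7) + 2)*(-9 + (4 + 8)*1) = (I*sqrt(7) + 2)*(-9 + 12*1) = (2 + I*sqrt(7))*(-9 + 12) = (2 + I*sqrt(7))*3 = 6 + 3*I*sqrt(7)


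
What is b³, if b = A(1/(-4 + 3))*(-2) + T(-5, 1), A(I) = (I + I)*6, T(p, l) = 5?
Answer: 24389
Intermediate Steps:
A(I) = 12*I (A(I) = (2*I)*6 = 12*I)
b = 29 (b = (12/(-4 + 3))*(-2) + 5 = (12/(-1))*(-2) + 5 = (12*(-1))*(-2) + 5 = -12*(-2) + 5 = 24 + 5 = 29)
b³ = 29³ = 24389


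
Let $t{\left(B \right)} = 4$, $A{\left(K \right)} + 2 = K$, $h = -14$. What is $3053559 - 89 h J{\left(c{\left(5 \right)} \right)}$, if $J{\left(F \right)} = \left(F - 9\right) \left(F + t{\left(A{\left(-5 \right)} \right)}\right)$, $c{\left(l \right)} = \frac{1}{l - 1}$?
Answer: $\frac{24057787}{8} \approx 3.0072 \cdot 10^{6}$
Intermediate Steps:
$A{\left(K \right)} = -2 + K$
$c{\left(l \right)} = \frac{1}{-1 + l}$
$J{\left(F \right)} = \left(-9 + F\right) \left(4 + F\right)$ ($J{\left(F \right)} = \left(F - 9\right) \left(F + 4\right) = \left(-9 + F\right) \left(4 + F\right)$)
$3053559 - 89 h J{\left(c{\left(5 \right)} \right)} = 3053559 - 89 \left(-14\right) \left(-36 + \left(\frac{1}{-1 + 5}\right)^{2} - \frac{5}{-1 + 5}\right) = 3053559 - - 1246 \left(-36 + \left(\frac{1}{4}\right)^{2} - \frac{5}{4}\right) = 3053559 - - 1246 \left(-36 + \frac{1}{16} - \frac{5}{4}\right) = 3053559 - \left(-1246\right) \left(- \frac{595}{16}\right) = 3053559 - \frac{370685}{8} = \frac{24057787}{8}$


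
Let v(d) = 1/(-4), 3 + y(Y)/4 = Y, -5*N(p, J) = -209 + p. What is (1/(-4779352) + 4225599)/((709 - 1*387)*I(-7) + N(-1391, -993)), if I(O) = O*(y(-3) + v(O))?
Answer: 20195625031847/262766383284 ≈ 76.858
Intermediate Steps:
N(p, J) = 209/5 - p/5 (N(p, J) = -(-209 + p)/5 = 209/5 - p/5)
y(Y) = -12 + 4*Y
v(d) = -¼
I(O) = -97*O/4 (I(O) = O*((-12 + 4*(-3)) - ¼) = O*((-12 - 12) - ¼) = O*(-24 - ¼) = O*(-97/4) = -97*O/4)
(1/(-4779352) + 4225599)/((709 - 1*387)*I(-7) + N(-1391, -993)) = (1/(-4779352) + 4225599)/((709 - 1*387)*(-97/4*(-7)) + (209/5 - ⅕*(-1391))) = (-1/4779352 + 4225599)/((709 - 387)*(679/4) + (209/5 + 1391/5)) = 20195625031847/(4779352*(322*(679/4) + 320)) = 20195625031847/(4779352*(109319/2 + 320)) = 20195625031847/(4779352*(109959/2)) = (20195625031847/4779352)*(2/109959) = 20195625031847/262766383284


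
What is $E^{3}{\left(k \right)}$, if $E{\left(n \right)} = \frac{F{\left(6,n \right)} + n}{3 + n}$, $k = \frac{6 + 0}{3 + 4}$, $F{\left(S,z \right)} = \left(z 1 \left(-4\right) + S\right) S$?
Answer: $\frac{54872}{729} \approx 75.27$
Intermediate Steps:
$F{\left(S,z \right)} = S \left(S - 4 z\right)$ ($F{\left(S,z \right)} = \left(z \left(-4\right) + S\right) S = \left(- 4 z + S\right) S = \left(S - 4 z\right) S = S \left(S - 4 z\right)$)
$k = \frac{6}{7} \approx 0.85714$
$E{\left(n \right)} = \frac{36 - 23 n}{3 + n}$ ($E{\left(n \right)} = \frac{6 \left(6 - 4 n\right) + n}{3 + n} = \frac{\left(36 - 24 n\right) + n}{3 + n} = \frac{36 - 23 n}{3 + n}$)
$E^{3}{\left(k \right)} = \left(\frac{36 - \frac{138}{7}}{3 + \frac{6}{7}}\right)^{3} = \left(\frac{36 - \frac{138}{7}}{\frac{27}{7}}\right)^{3} = \left(\frac{7}{27} \cdot \frac{114}{7}\right)^{3} = \left(\frac{38}{9}\right)^{3} = \frac{54872}{729}$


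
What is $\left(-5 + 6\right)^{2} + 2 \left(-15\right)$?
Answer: $-29$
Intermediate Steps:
$\left(-5 + 6\right)^{2} + 2 \left(-15\right) = 1^{2} - 30 = 1 - 30 = -29$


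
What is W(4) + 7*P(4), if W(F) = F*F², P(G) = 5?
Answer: 99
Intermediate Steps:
W(F) = F³
W(4) + 7*P(4) = 4³ + 7*5 = 64 + 35 = 99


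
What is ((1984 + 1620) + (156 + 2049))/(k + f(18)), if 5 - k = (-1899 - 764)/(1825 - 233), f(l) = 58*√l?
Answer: -32746913048/51118005333 + 853916679808*√2/51118005333 ≈ 22.984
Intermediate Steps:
k = 10623/1592 (k = 5 - (-1899 - 764)/(1825 - 233) = 5 - (-2663)/1592 = 5 - 1*(-2663/1592) = 5 + 2663/1592 = 10623/1592 ≈ 6.6727)
((1984 + 1620) + (156 + 2049))/(k + f(18)) = ((1984 + 1620) + (156 + 2049))/(10623/1592 + 58*√18) = (3604 + 2205)/(10623/1592 + 58*(3*√2)) = 5809/(10623/1592 + 174*√2)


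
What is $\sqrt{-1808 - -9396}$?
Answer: $2 \sqrt{1897} \approx 87.109$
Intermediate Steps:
$\sqrt{-1808 - -9396} = \sqrt{-1808 + \left(-6044 + 15440\right)} = \sqrt{-1808 + 9396} = \sqrt{7588} = 2 \sqrt{1897}$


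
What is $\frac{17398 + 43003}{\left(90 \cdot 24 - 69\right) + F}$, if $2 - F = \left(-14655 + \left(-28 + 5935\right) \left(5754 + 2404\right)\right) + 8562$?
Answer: $- \frac{60401}{48181120} \approx -0.0012536$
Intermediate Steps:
$F = -48183211$ ($F = 2 - \left(\left(-14655 + \left(-28 + 5935\right) \left(5754 + 2404\right)\right) + 8562\right) = 2 - \left(\left(-14655 + 5907 \cdot 8158\right) + 8562\right) = 2 - \left(\left(-14655 + 48189306\right) + 8562\right) = 2 - \left(48174651 + 8562\right) = 2 - 48183213 = -48183211$)
$\frac{17398 + 43003}{\left(90 \cdot 24 - 69\right) + F} = \frac{17398 + 43003}{\left(90 \cdot 24 - 69\right) - 48183211} = \frac{60401}{\left(2160 - 69\right) - 48183211} = \frac{60401}{2091 - 48183211} = \frac{60401}{-48181120} = 60401 \left(- \frac{1}{48181120}\right) = - \frac{60401}{48181120}$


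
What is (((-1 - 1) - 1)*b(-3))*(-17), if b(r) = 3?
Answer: 153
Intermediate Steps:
(((-1 - 1) - 1)*b(-3))*(-17) = (((-1 - 1) - 1)*3)*(-17) = ((-2 - 1)*3)*(-17) = -3*3*(-17) = -9*(-17) = 153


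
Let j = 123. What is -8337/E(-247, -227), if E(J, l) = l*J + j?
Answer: -8337/56192 ≈ -0.14837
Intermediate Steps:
E(J, l) = 123 + J*l (E(J, l) = l*J + 123 = J*l + 123 = 123 + J*l)
-8337/E(-247, -227) = -8337/(123 - 247*(-227)) = -8337/(123 + 56069) = -8337/56192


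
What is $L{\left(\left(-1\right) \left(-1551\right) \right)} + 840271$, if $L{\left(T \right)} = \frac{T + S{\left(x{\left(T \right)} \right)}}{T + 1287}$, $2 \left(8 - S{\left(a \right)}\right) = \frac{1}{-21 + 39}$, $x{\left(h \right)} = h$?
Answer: $\frac{85848863651}{102168} \approx 8.4027 \cdot 10^{5}$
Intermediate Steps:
$S{\left(a \right)} = \frac{287}{36}$ ($S{\left(a \right)} = 8 - \frac{1}{2 \left(-21 + 39\right)} = 8 - \frac{1}{2 \cdot 18} = 8 - \frac{1}{36} = \frac{287}{36}$)
$L{\left(T \right)} = \frac{\frac{287}{36} + T}{1287 + T}$ ($L{\left(T \right)} = \frac{T + \frac{287}{36}}{T + 1287} = \frac{\frac{287}{36} + T}{1287 + T}$)
$L{\left(\left(-1\right) \left(-1551\right) \right)} + 840271 = \frac{\frac{287}{36} - -1551}{1287 - -1551} + 840271 = \frac{\frac{287}{36} + 1551}{1287 + 1551} + 840271 = \frac{1}{2838} \cdot \frac{56123}{36} + 840271 = \frac{56123}{102168} + 840271 = \frac{85848863651}{102168}$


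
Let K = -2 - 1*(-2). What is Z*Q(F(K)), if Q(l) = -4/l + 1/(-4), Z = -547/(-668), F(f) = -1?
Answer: 8205/2672 ≈ 3.0707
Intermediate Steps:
K = 0 (K = -2 + 2 = 0)
Z = 547/668 (Z = -547*(-1/668) = 547/668 ≈ 0.81886)
Q(l) = -¼ - 4/l (Q(l) = -4/l + 1*(-¼) = -4/l - ¼ = -¼ - 4/l)
Z*Q(F(K)) = 547*((¼)*(-16 - 1*(-1))/(-1))/668 = 547*((¼)*(-1)*(-16 + 1))/668 = 547*((¼)*(-1)*(-15))/668 = (547/668)*(15/4) = 8205/2672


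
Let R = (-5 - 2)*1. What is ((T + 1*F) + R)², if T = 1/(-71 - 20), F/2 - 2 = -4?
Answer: 1004004/8281 ≈ 121.24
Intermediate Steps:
F = -4 (F = 4 + 2*(-4) = 4 - 8 = -4)
T = -1/91 (T = 1/(-91) = -1/91 ≈ -0.010989)
R = -7 (R = -7*1 = -7)
((T + 1*F) + R)² = ((-1/91 + 1*(-4)) - 7)² = ((-1/91 - 4) - 7)² = (-365/91 - 7)² = (-1002/91)² = 1004004/8281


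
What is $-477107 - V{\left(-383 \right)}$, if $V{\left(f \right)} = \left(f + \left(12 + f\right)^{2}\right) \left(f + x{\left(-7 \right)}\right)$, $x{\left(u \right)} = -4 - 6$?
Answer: $53465287$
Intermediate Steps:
$x{\left(u \right)} = -10$ ($x{\left(u \right)} = -4 - 6 = -10$)
$V{\left(f \right)} = \left(-10 + f\right) \left(f + \left(12 + f\right)^{2}\right)$ ($V{\left(f \right)} = \left(f + \left(12 + f\right)^{2}\right) \left(f - 10\right) = \left(f + \left(12 + f\right)^{2}\right) \left(-10 + f\right) = \left(-10 + f\right) \left(f + \left(12 + f\right)^{2}\right)$)
$-477107 - V{\left(-383 \right)} = -477107 - \left(-1440 + \left(-383\right)^{3} - -40598 + 15 \left(-383\right)^{2}\right) = -477107 - \left(-1440 - 56181887 + 40598 + 15 \cdot 146689\right) = -477107 - \left(-1440 - 56181887 + 40598 + 2200335\right) = -477107 - -53942394 = -477107 + 53942394 = 53465287$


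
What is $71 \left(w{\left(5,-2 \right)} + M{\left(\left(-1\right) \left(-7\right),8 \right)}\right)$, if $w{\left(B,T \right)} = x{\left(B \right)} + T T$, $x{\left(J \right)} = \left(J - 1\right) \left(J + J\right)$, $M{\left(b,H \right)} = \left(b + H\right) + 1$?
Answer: $4260$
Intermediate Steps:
$M{\left(b,H \right)} = 1 + H + b$ ($M{\left(b,H \right)} = \left(H + b\right) + 1 = 1 + H + b$)
$x{\left(J \right)} = 2 J \left(-1 + J\right)$ ($x{\left(J \right)} = \left(-1 + J\right) 2 J = 2 J \left(-1 + J\right)$)
$w{\left(B,T \right)} = T^{2} + 2 B \left(-1 + B\right)$ ($w{\left(B,T \right)} = 2 B \left(-1 + B\right) + T T = 2 B \left(-1 + B\right) + T^{2} = T^{2} + 2 B \left(-1 + B\right)$)
$71 \left(w{\left(5,-2 \right)} + M{\left(\left(-1\right) \left(-7\right),8 \right)}\right) = 71 \left(\left(\left(-2\right)^{2} + 2 \cdot 5 \left(-1 + 5\right)\right) + \left(1 + 8 - -7\right)\right) = 71 \left(\left(4 + 2 \cdot 5 \cdot 4\right) + \left(1 + 8 + 7\right)\right) = 71 \left(\left(4 + 40\right) + 16\right) = 71 \left(44 + 16\right) = 71 \cdot 60 = 4260$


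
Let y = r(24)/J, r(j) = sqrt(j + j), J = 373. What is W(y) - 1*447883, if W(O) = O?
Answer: -447883 + 4*sqrt(3)/373 ≈ -4.4788e+5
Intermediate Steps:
r(j) = sqrt(2)*sqrt(j) (r(j) = sqrt(2*j) = sqrt(2)*sqrt(j))
y = 4*sqrt(3)/373 (y = (sqrt(2)*sqrt(24))/373 = (sqrt(2)*(2*sqrt(6)))*(1/373) = (4*sqrt(3))*(1/373) = 4*sqrt(3)/373 ≈ 0.018574)
W(y) - 1*447883 = 4*sqrt(3)/373 - 1*447883 = 4*sqrt(3)/373 - 447883 = -447883 + 4*sqrt(3)/373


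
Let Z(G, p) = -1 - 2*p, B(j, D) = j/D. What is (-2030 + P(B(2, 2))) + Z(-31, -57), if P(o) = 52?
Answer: -1865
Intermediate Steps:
(-2030 + P(B(2, 2))) + Z(-31, -57) = (-2030 + 52) + (-1 - 2*(-57)) = -1978 + (-1 + 114) = -1978 + 113 = -1865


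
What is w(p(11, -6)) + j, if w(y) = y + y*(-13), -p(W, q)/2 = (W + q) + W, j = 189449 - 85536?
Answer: 104297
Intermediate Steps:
j = 103913
p(W, q) = -4*W - 2*q (p(W, q) = -2*((W + q) + W) = -2*(q + 2*W) = -4*W - 2*q)
w(y) = -12*y (w(y) = y - 13*y = -12*y)
w(p(11, -6)) + j = -12*(-4*11 - 2*(-6)) + 103913 = -12*(-44 + 12) + 103913 = -12*(-32) + 103913 = 384 + 103913 = 104297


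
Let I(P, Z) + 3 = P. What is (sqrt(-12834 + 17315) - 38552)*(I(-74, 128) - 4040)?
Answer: 158718584 - 4117*sqrt(4481) ≈ 1.5844e+8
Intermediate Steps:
I(P, Z) = -3 + P
(sqrt(-12834 + 17315) - 38552)*(I(-74, 128) - 4040) = (sqrt(-12834 + 17315) - 38552)*((-3 - 74) - 4040) = (sqrt(4481) - 38552)*(-77 - 4040) = (-38552 + sqrt(4481))*(-4117) = 158718584 - 4117*sqrt(4481)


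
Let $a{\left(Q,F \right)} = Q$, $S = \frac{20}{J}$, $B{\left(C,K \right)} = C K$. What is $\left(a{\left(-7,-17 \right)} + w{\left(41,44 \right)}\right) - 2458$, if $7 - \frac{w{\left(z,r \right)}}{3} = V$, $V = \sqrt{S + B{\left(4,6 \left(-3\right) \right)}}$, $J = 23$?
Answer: $-2444 - \frac{6 i \sqrt{9407}}{23} \approx -2444.0 - 25.302 i$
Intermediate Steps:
$S = \frac{20}{23} \approx 0.86957$
$V = \frac{2 i \sqrt{9407}}{23}$ ($V = \sqrt{\frac{20}{23} + 4 \cdot 6 \left(-3\right)} = \sqrt{\frac{20}{23} + 4 \left(-18\right)} = \sqrt{\frac{20}{23} - 72} = \sqrt{- \frac{1636}{23}} = \frac{2 i \sqrt{9407}}{23} \approx 8.4339 i$)
$w{\left(z,r \right)} = 21 - \frac{6 i \sqrt{9407}}{23}$ ($w{\left(z,r \right)} = 21 - 3 \frac{2 i \sqrt{9407}}{23} = 21 - \frac{6 i \sqrt{9407}}{23}$)
$\left(a{\left(-7,-17 \right)} + w{\left(41,44 \right)}\right) - 2458 = \left(-7 + \left(21 - \frac{6 i \sqrt{9407}}{23}\right)\right) - 2458 = \left(14 - \frac{6 i \sqrt{9407}}{23}\right) - 2458 = -2444 - \frac{6 i \sqrt{9407}}{23}$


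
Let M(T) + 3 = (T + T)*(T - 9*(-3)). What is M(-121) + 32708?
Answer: 55453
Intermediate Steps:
M(T) = -3 + 2*T*(27 + T) (M(T) = -3 + (T + T)*(T - 9*(-3)) = -3 + (2*T)*(T + 27) = -3 + (2*T)*(27 + T) = -3 + 2*T*(27 + T))
M(-121) + 32708 = (-3 + 2*(-121)**2 + 54*(-121)) + 32708 = (-3 + 2*14641 - 6534) + 32708 = (-3 + 29282 - 6534) + 32708 = 22745 + 32708 = 55453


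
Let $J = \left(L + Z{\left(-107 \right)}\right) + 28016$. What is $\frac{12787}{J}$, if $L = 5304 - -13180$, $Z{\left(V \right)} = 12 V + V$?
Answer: $\frac{12787}{45109} \approx 0.28347$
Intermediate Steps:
$Z{\left(V \right)} = 13 V$
$L = 18484$ ($L = 5304 + 13180 = 18484$)
$J = 45109$ ($J = \left(18484 + 13 \left(-107\right)\right) + 28016 = \left(18484 - 1391\right) + 28016 = 17093 + 28016 = 45109$)
$\frac{12787}{J} = \frac{12787}{45109}$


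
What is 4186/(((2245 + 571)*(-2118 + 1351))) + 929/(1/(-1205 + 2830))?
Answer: 125407567839/83072 ≈ 1.5096e+6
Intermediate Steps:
4186/(((2245 + 571)*(-2118 + 1351))) + 929/(1/(-1205 + 2830)) = 4186/((2816*(-767))) + 929/(1/1625) = 4186/(-2159872) + 929/(1/1625) = 4186*(-1/2159872) + 929*1625 = -161/83072 + 1509625 = 125407567839/83072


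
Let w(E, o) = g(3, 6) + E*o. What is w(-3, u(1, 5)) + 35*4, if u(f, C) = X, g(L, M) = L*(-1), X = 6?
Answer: 119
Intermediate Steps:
g(L, M) = -L
u(f, C) = 6
w(E, o) = -3 + E*o (w(E, o) = -1*3 + E*o = -3 + E*o)
w(-3, u(1, 5)) + 35*4 = (-3 - 3*6) + 35*4 = (-3 - 18) + 140 = -21 + 140 = 119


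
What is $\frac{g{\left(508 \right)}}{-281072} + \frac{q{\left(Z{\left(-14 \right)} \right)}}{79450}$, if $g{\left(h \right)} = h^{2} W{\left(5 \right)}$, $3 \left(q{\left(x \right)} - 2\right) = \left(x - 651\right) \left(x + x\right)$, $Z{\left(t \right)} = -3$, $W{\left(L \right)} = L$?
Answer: $- \frac{638423248}{139569815} \approx -4.5742$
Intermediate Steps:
$q{\left(x \right)} = 2 + \frac{2 x \left(-651 + x\right)}{3}$ ($q{\left(x \right)} = 2 + \frac{\left(x - 651\right) \left(x + x\right)}{3} = 2 + \frac{\left(-651 + x\right) 2 x}{3} = 2 + \frac{2 x \left(-651 + x\right)}{3}$)
$g{\left(h \right)} = 5 h^{2}$ ($g{\left(h \right)} = h^{2} \cdot 5 = 5 h^{2}$)
$\frac{g{\left(508 \right)}}{-281072} + \frac{q{\left(Z{\left(-14 \right)} \right)}}{79450} = \frac{5 \cdot 508^{2}}{-281072} + \frac{2 - -1302 + \frac{2 \left(-3\right)^{2}}{3}}{79450} = 5 \cdot 258064 \left(- \frac{1}{281072}\right) + \left(2 + 1302 + \frac{2}{3} \cdot 9\right) \frac{1}{79450} = 1290320 \left(- \frac{1}{281072}\right) + \left(2 + 1302 + 6\right) \frac{1}{79450} = - \frac{80645}{17567} + 1310 \cdot \frac{1}{79450} = - \frac{80645}{17567} + \frac{131}{7945} = - \frac{638423248}{139569815}$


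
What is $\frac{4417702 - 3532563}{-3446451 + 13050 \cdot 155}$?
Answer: $- \frac{885139}{1423701} \approx -0.62172$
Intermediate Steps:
$\frac{4417702 - 3532563}{-3446451 + 13050 \cdot 155} = \frac{885139}{-3446451 + 2022750} = \frac{885139}{-1423701} = 885139 \left(- \frac{1}{1423701}\right) = - \frac{885139}{1423701}$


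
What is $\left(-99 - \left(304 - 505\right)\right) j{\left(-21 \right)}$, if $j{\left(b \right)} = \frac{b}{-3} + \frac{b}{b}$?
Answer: $816$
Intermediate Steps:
$j{\left(b \right)} = 1 - \frac{b}{3}$ ($j{\left(b \right)} = b \left(- \frac{1}{3}\right) + 1 = - \frac{b}{3} + 1 = 1 - \frac{b}{3}$)
$\left(-99 - \left(304 - 505\right)\right) j{\left(-21 \right)} = \left(-99 - \left(304 - 505\right)\right) \left(1 - -7\right) = \left(-99 - \left(304 - 505\right)\right) \left(1 + 7\right) = \left(-99 - -201\right) 8 = \left(-99 + 201\right) 8 = 102 \cdot 8 = 816$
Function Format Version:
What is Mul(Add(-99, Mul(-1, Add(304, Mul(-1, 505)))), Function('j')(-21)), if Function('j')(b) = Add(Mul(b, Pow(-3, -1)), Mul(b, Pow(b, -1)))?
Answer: 816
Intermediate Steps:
Function('j')(b) = Add(1, Mul(Rational(-1, 3), b)) (Function('j')(b) = Add(Mul(b, Rational(-1, 3)), 1) = Add(Mul(Rational(-1, 3), b), 1) = Add(1, Mul(Rational(-1, 3), b)))
Mul(Add(-99, Mul(-1, Add(304, Mul(-1, 505)))), Function('j')(-21)) = Mul(Add(-99, Mul(-1, Add(304, Mul(-1, 505)))), Add(1, Mul(Rational(-1, 3), -21))) = Mul(Add(-99, Mul(-1, Add(304, -505))), Add(1, 7)) = Mul(Add(-99, Mul(-1, -201)), 8) = Mul(Add(-99, 201), 8) = Mul(102, 8) = 816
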